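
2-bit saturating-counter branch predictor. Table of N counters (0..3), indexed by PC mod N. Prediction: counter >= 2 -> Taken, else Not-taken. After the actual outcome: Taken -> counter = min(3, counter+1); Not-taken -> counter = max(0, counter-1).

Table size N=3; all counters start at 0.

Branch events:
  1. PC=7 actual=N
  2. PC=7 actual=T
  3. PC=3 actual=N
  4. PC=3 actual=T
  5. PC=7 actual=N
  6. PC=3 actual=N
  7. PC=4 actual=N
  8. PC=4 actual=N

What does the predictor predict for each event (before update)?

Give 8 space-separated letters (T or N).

Ev 1: PC=7 idx=1 pred=N actual=N -> ctr[1]=0
Ev 2: PC=7 idx=1 pred=N actual=T -> ctr[1]=1
Ev 3: PC=3 idx=0 pred=N actual=N -> ctr[0]=0
Ev 4: PC=3 idx=0 pred=N actual=T -> ctr[0]=1
Ev 5: PC=7 idx=1 pred=N actual=N -> ctr[1]=0
Ev 6: PC=3 idx=0 pred=N actual=N -> ctr[0]=0
Ev 7: PC=4 idx=1 pred=N actual=N -> ctr[1]=0
Ev 8: PC=4 idx=1 pred=N actual=N -> ctr[1]=0

Answer: N N N N N N N N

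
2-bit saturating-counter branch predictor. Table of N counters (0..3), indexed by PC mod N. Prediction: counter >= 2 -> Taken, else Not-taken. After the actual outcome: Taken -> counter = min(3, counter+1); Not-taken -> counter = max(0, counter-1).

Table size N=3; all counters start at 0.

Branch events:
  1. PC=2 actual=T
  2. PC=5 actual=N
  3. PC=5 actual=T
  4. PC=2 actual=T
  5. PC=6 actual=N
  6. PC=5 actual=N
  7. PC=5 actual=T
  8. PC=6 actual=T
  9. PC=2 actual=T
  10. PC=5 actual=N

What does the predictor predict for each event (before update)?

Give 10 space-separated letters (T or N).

Answer: N N N N N T N N T T

Derivation:
Ev 1: PC=2 idx=2 pred=N actual=T -> ctr[2]=1
Ev 2: PC=5 idx=2 pred=N actual=N -> ctr[2]=0
Ev 3: PC=5 idx=2 pred=N actual=T -> ctr[2]=1
Ev 4: PC=2 idx=2 pred=N actual=T -> ctr[2]=2
Ev 5: PC=6 idx=0 pred=N actual=N -> ctr[0]=0
Ev 6: PC=5 idx=2 pred=T actual=N -> ctr[2]=1
Ev 7: PC=5 idx=2 pred=N actual=T -> ctr[2]=2
Ev 8: PC=6 idx=0 pred=N actual=T -> ctr[0]=1
Ev 9: PC=2 idx=2 pred=T actual=T -> ctr[2]=3
Ev 10: PC=5 idx=2 pred=T actual=N -> ctr[2]=2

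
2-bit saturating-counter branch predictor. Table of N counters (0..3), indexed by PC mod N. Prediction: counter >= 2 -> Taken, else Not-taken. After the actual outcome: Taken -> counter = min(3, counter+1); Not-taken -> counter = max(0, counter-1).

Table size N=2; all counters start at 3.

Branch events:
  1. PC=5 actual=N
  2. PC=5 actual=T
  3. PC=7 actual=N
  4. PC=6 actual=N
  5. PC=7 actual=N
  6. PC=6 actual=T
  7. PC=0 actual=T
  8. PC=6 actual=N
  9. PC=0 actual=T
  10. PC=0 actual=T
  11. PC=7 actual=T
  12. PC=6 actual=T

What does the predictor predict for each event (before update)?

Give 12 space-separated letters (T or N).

Answer: T T T T T T T T T T N T

Derivation:
Ev 1: PC=5 idx=1 pred=T actual=N -> ctr[1]=2
Ev 2: PC=5 idx=1 pred=T actual=T -> ctr[1]=3
Ev 3: PC=7 idx=1 pred=T actual=N -> ctr[1]=2
Ev 4: PC=6 idx=0 pred=T actual=N -> ctr[0]=2
Ev 5: PC=7 idx=1 pred=T actual=N -> ctr[1]=1
Ev 6: PC=6 idx=0 pred=T actual=T -> ctr[0]=3
Ev 7: PC=0 idx=0 pred=T actual=T -> ctr[0]=3
Ev 8: PC=6 idx=0 pred=T actual=N -> ctr[0]=2
Ev 9: PC=0 idx=0 pred=T actual=T -> ctr[0]=3
Ev 10: PC=0 idx=0 pred=T actual=T -> ctr[0]=3
Ev 11: PC=7 idx=1 pred=N actual=T -> ctr[1]=2
Ev 12: PC=6 idx=0 pred=T actual=T -> ctr[0]=3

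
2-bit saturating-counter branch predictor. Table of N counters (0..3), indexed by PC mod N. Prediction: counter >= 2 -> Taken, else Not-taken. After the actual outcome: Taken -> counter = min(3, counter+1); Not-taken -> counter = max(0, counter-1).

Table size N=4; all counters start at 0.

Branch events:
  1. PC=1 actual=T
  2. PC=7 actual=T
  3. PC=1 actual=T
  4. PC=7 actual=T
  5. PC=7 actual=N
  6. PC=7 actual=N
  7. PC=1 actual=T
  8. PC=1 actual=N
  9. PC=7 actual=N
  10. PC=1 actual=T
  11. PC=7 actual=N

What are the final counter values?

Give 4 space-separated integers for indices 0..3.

Ev 1: PC=1 idx=1 pred=N actual=T -> ctr[1]=1
Ev 2: PC=7 idx=3 pred=N actual=T -> ctr[3]=1
Ev 3: PC=1 idx=1 pred=N actual=T -> ctr[1]=2
Ev 4: PC=7 idx=3 pred=N actual=T -> ctr[3]=2
Ev 5: PC=7 idx=3 pred=T actual=N -> ctr[3]=1
Ev 6: PC=7 idx=3 pred=N actual=N -> ctr[3]=0
Ev 7: PC=1 idx=1 pred=T actual=T -> ctr[1]=3
Ev 8: PC=1 idx=1 pred=T actual=N -> ctr[1]=2
Ev 9: PC=7 idx=3 pred=N actual=N -> ctr[3]=0
Ev 10: PC=1 idx=1 pred=T actual=T -> ctr[1]=3
Ev 11: PC=7 idx=3 pred=N actual=N -> ctr[3]=0

Answer: 0 3 0 0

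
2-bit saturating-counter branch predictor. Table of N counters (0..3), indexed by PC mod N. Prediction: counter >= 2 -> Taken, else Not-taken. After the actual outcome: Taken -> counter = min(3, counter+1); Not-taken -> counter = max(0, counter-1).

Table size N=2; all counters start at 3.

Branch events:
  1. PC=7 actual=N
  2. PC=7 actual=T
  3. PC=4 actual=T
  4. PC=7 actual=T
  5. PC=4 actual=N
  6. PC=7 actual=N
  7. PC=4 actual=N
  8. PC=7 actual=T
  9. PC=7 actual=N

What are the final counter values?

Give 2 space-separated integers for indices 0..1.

Answer: 1 2

Derivation:
Ev 1: PC=7 idx=1 pred=T actual=N -> ctr[1]=2
Ev 2: PC=7 idx=1 pred=T actual=T -> ctr[1]=3
Ev 3: PC=4 idx=0 pred=T actual=T -> ctr[0]=3
Ev 4: PC=7 idx=1 pred=T actual=T -> ctr[1]=3
Ev 5: PC=4 idx=0 pred=T actual=N -> ctr[0]=2
Ev 6: PC=7 idx=1 pred=T actual=N -> ctr[1]=2
Ev 7: PC=4 idx=0 pred=T actual=N -> ctr[0]=1
Ev 8: PC=7 idx=1 pred=T actual=T -> ctr[1]=3
Ev 9: PC=7 idx=1 pred=T actual=N -> ctr[1]=2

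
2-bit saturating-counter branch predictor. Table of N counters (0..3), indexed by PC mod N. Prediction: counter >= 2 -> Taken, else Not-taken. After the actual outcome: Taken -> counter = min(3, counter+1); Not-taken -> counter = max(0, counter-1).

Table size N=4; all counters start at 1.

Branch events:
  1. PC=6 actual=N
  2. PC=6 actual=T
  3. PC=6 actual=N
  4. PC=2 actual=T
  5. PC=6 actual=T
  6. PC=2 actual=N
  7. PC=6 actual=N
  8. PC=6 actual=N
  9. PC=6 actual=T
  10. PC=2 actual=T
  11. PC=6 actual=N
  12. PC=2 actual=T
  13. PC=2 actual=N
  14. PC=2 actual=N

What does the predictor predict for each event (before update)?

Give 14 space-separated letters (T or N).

Ev 1: PC=6 idx=2 pred=N actual=N -> ctr[2]=0
Ev 2: PC=6 idx=2 pred=N actual=T -> ctr[2]=1
Ev 3: PC=6 idx=2 pred=N actual=N -> ctr[2]=0
Ev 4: PC=2 idx=2 pred=N actual=T -> ctr[2]=1
Ev 5: PC=6 idx=2 pred=N actual=T -> ctr[2]=2
Ev 6: PC=2 idx=2 pred=T actual=N -> ctr[2]=1
Ev 7: PC=6 idx=2 pred=N actual=N -> ctr[2]=0
Ev 8: PC=6 idx=2 pred=N actual=N -> ctr[2]=0
Ev 9: PC=6 idx=2 pred=N actual=T -> ctr[2]=1
Ev 10: PC=2 idx=2 pred=N actual=T -> ctr[2]=2
Ev 11: PC=6 idx=2 pred=T actual=N -> ctr[2]=1
Ev 12: PC=2 idx=2 pred=N actual=T -> ctr[2]=2
Ev 13: PC=2 idx=2 pred=T actual=N -> ctr[2]=1
Ev 14: PC=2 idx=2 pred=N actual=N -> ctr[2]=0

Answer: N N N N N T N N N N T N T N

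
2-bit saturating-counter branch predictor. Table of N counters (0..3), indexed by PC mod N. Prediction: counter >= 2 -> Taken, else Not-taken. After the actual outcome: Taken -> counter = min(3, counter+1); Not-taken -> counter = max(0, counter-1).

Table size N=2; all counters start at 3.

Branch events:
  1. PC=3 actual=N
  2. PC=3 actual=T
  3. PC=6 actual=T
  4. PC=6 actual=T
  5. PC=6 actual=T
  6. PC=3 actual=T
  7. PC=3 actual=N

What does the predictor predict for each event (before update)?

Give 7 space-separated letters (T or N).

Ev 1: PC=3 idx=1 pred=T actual=N -> ctr[1]=2
Ev 2: PC=3 idx=1 pred=T actual=T -> ctr[1]=3
Ev 3: PC=6 idx=0 pred=T actual=T -> ctr[0]=3
Ev 4: PC=6 idx=0 pred=T actual=T -> ctr[0]=3
Ev 5: PC=6 idx=0 pred=T actual=T -> ctr[0]=3
Ev 6: PC=3 idx=1 pred=T actual=T -> ctr[1]=3
Ev 7: PC=3 idx=1 pred=T actual=N -> ctr[1]=2

Answer: T T T T T T T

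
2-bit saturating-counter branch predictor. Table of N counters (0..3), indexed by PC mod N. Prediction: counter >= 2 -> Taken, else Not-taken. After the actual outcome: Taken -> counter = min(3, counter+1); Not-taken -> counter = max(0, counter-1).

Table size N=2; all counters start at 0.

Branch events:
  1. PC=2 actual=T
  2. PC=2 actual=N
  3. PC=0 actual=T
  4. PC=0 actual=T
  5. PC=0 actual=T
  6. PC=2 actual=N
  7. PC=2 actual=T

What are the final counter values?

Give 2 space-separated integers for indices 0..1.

Answer: 3 0

Derivation:
Ev 1: PC=2 idx=0 pred=N actual=T -> ctr[0]=1
Ev 2: PC=2 idx=0 pred=N actual=N -> ctr[0]=0
Ev 3: PC=0 idx=0 pred=N actual=T -> ctr[0]=1
Ev 4: PC=0 idx=0 pred=N actual=T -> ctr[0]=2
Ev 5: PC=0 idx=0 pred=T actual=T -> ctr[0]=3
Ev 6: PC=2 idx=0 pred=T actual=N -> ctr[0]=2
Ev 7: PC=2 idx=0 pred=T actual=T -> ctr[0]=3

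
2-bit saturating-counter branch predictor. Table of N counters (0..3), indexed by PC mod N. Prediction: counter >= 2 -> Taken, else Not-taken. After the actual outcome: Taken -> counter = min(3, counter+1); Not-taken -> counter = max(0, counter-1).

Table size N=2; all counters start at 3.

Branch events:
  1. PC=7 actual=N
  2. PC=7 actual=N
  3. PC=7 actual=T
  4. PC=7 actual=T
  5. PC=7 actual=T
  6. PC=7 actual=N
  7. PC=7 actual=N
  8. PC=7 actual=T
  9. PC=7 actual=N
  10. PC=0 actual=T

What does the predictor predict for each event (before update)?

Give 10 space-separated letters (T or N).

Ev 1: PC=7 idx=1 pred=T actual=N -> ctr[1]=2
Ev 2: PC=7 idx=1 pred=T actual=N -> ctr[1]=1
Ev 3: PC=7 idx=1 pred=N actual=T -> ctr[1]=2
Ev 4: PC=7 idx=1 pred=T actual=T -> ctr[1]=3
Ev 5: PC=7 idx=1 pred=T actual=T -> ctr[1]=3
Ev 6: PC=7 idx=1 pred=T actual=N -> ctr[1]=2
Ev 7: PC=7 idx=1 pred=T actual=N -> ctr[1]=1
Ev 8: PC=7 idx=1 pred=N actual=T -> ctr[1]=2
Ev 9: PC=7 idx=1 pred=T actual=N -> ctr[1]=1
Ev 10: PC=0 idx=0 pred=T actual=T -> ctr[0]=3

Answer: T T N T T T T N T T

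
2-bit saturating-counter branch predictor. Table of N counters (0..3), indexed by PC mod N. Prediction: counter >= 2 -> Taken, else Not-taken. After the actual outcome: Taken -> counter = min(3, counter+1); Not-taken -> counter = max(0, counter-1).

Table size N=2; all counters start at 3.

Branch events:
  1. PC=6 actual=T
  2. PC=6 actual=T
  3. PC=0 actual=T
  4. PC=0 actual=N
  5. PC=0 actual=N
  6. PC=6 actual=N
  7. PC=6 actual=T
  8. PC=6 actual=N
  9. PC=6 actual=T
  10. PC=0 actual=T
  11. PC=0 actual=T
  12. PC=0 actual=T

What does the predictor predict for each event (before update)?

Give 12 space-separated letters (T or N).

Answer: T T T T T N N N N N T T

Derivation:
Ev 1: PC=6 idx=0 pred=T actual=T -> ctr[0]=3
Ev 2: PC=6 idx=0 pred=T actual=T -> ctr[0]=3
Ev 3: PC=0 idx=0 pred=T actual=T -> ctr[0]=3
Ev 4: PC=0 idx=0 pred=T actual=N -> ctr[0]=2
Ev 5: PC=0 idx=0 pred=T actual=N -> ctr[0]=1
Ev 6: PC=6 idx=0 pred=N actual=N -> ctr[0]=0
Ev 7: PC=6 idx=0 pred=N actual=T -> ctr[0]=1
Ev 8: PC=6 idx=0 pred=N actual=N -> ctr[0]=0
Ev 9: PC=6 idx=0 pred=N actual=T -> ctr[0]=1
Ev 10: PC=0 idx=0 pred=N actual=T -> ctr[0]=2
Ev 11: PC=0 idx=0 pred=T actual=T -> ctr[0]=3
Ev 12: PC=0 idx=0 pred=T actual=T -> ctr[0]=3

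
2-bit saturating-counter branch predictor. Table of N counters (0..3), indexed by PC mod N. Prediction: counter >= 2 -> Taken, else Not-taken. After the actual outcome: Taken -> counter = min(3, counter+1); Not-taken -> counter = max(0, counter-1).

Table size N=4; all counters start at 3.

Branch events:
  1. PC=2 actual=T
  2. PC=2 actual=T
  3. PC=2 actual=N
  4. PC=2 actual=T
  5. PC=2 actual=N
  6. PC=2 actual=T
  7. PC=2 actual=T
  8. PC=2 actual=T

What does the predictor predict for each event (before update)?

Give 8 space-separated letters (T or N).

Answer: T T T T T T T T

Derivation:
Ev 1: PC=2 idx=2 pred=T actual=T -> ctr[2]=3
Ev 2: PC=2 idx=2 pred=T actual=T -> ctr[2]=3
Ev 3: PC=2 idx=2 pred=T actual=N -> ctr[2]=2
Ev 4: PC=2 idx=2 pred=T actual=T -> ctr[2]=3
Ev 5: PC=2 idx=2 pred=T actual=N -> ctr[2]=2
Ev 6: PC=2 idx=2 pred=T actual=T -> ctr[2]=3
Ev 7: PC=2 idx=2 pred=T actual=T -> ctr[2]=3
Ev 8: PC=2 idx=2 pred=T actual=T -> ctr[2]=3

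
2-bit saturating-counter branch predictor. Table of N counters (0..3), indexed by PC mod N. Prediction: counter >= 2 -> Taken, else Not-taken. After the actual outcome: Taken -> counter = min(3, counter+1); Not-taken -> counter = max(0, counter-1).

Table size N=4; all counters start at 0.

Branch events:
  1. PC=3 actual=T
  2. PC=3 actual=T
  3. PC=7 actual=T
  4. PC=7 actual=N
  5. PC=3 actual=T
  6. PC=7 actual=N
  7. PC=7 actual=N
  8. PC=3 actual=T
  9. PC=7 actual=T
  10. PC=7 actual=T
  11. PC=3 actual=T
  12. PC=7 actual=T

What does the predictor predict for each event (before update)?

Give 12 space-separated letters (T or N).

Ev 1: PC=3 idx=3 pred=N actual=T -> ctr[3]=1
Ev 2: PC=3 idx=3 pred=N actual=T -> ctr[3]=2
Ev 3: PC=7 idx=3 pred=T actual=T -> ctr[3]=3
Ev 4: PC=7 idx=3 pred=T actual=N -> ctr[3]=2
Ev 5: PC=3 idx=3 pred=T actual=T -> ctr[3]=3
Ev 6: PC=7 idx=3 pred=T actual=N -> ctr[3]=2
Ev 7: PC=7 idx=3 pred=T actual=N -> ctr[3]=1
Ev 8: PC=3 idx=3 pred=N actual=T -> ctr[3]=2
Ev 9: PC=7 idx=3 pred=T actual=T -> ctr[3]=3
Ev 10: PC=7 idx=3 pred=T actual=T -> ctr[3]=3
Ev 11: PC=3 idx=3 pred=T actual=T -> ctr[3]=3
Ev 12: PC=7 idx=3 pred=T actual=T -> ctr[3]=3

Answer: N N T T T T T N T T T T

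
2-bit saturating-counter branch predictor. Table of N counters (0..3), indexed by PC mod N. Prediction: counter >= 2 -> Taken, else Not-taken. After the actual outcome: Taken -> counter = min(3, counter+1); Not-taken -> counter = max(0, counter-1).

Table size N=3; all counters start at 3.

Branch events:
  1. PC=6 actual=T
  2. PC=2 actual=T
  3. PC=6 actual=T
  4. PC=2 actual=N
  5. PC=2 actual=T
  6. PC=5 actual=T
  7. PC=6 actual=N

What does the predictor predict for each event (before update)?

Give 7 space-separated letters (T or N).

Ev 1: PC=6 idx=0 pred=T actual=T -> ctr[0]=3
Ev 2: PC=2 idx=2 pred=T actual=T -> ctr[2]=3
Ev 3: PC=6 idx=0 pred=T actual=T -> ctr[0]=3
Ev 4: PC=2 idx=2 pred=T actual=N -> ctr[2]=2
Ev 5: PC=2 idx=2 pred=T actual=T -> ctr[2]=3
Ev 6: PC=5 idx=2 pred=T actual=T -> ctr[2]=3
Ev 7: PC=6 idx=0 pred=T actual=N -> ctr[0]=2

Answer: T T T T T T T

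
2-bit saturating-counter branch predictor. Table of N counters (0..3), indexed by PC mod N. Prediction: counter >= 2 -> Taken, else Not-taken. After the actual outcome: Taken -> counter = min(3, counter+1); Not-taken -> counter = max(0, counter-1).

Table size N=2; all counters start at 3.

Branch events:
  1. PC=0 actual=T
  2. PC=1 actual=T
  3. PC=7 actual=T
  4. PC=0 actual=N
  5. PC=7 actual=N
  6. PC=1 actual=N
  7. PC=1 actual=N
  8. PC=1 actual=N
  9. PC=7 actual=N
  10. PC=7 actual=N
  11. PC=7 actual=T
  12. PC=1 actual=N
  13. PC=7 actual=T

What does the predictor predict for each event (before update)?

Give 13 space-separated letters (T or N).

Ev 1: PC=0 idx=0 pred=T actual=T -> ctr[0]=3
Ev 2: PC=1 idx=1 pred=T actual=T -> ctr[1]=3
Ev 3: PC=7 idx=1 pred=T actual=T -> ctr[1]=3
Ev 4: PC=0 idx=0 pred=T actual=N -> ctr[0]=2
Ev 5: PC=7 idx=1 pred=T actual=N -> ctr[1]=2
Ev 6: PC=1 idx=1 pred=T actual=N -> ctr[1]=1
Ev 7: PC=1 idx=1 pred=N actual=N -> ctr[1]=0
Ev 8: PC=1 idx=1 pred=N actual=N -> ctr[1]=0
Ev 9: PC=7 idx=1 pred=N actual=N -> ctr[1]=0
Ev 10: PC=7 idx=1 pred=N actual=N -> ctr[1]=0
Ev 11: PC=7 idx=1 pred=N actual=T -> ctr[1]=1
Ev 12: PC=1 idx=1 pred=N actual=N -> ctr[1]=0
Ev 13: PC=7 idx=1 pred=N actual=T -> ctr[1]=1

Answer: T T T T T T N N N N N N N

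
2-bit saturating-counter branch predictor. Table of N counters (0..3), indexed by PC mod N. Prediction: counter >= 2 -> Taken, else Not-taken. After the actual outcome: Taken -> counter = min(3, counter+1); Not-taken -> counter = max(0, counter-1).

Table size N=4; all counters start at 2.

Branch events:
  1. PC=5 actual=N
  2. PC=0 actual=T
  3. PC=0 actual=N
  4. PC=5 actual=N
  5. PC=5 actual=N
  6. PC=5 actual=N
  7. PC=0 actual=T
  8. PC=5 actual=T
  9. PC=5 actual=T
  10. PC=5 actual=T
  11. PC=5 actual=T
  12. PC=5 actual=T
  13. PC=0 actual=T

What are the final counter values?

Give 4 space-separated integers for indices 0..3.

Ev 1: PC=5 idx=1 pred=T actual=N -> ctr[1]=1
Ev 2: PC=0 idx=0 pred=T actual=T -> ctr[0]=3
Ev 3: PC=0 idx=0 pred=T actual=N -> ctr[0]=2
Ev 4: PC=5 idx=1 pred=N actual=N -> ctr[1]=0
Ev 5: PC=5 idx=1 pred=N actual=N -> ctr[1]=0
Ev 6: PC=5 idx=1 pred=N actual=N -> ctr[1]=0
Ev 7: PC=0 idx=0 pred=T actual=T -> ctr[0]=3
Ev 8: PC=5 idx=1 pred=N actual=T -> ctr[1]=1
Ev 9: PC=5 idx=1 pred=N actual=T -> ctr[1]=2
Ev 10: PC=5 idx=1 pred=T actual=T -> ctr[1]=3
Ev 11: PC=5 idx=1 pred=T actual=T -> ctr[1]=3
Ev 12: PC=5 idx=1 pred=T actual=T -> ctr[1]=3
Ev 13: PC=0 idx=0 pred=T actual=T -> ctr[0]=3

Answer: 3 3 2 2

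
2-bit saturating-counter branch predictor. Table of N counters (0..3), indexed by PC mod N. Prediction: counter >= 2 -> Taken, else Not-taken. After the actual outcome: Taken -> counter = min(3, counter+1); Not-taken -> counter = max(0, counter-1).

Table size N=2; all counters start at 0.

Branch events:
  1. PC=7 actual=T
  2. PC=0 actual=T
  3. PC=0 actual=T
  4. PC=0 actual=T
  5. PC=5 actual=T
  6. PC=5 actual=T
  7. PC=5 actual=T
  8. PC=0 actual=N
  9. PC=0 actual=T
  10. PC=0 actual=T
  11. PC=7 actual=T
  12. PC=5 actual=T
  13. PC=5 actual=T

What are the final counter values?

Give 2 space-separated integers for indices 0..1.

Answer: 3 3

Derivation:
Ev 1: PC=7 idx=1 pred=N actual=T -> ctr[1]=1
Ev 2: PC=0 idx=0 pred=N actual=T -> ctr[0]=1
Ev 3: PC=0 idx=0 pred=N actual=T -> ctr[0]=2
Ev 4: PC=0 idx=0 pred=T actual=T -> ctr[0]=3
Ev 5: PC=5 idx=1 pred=N actual=T -> ctr[1]=2
Ev 6: PC=5 idx=1 pred=T actual=T -> ctr[1]=3
Ev 7: PC=5 idx=1 pred=T actual=T -> ctr[1]=3
Ev 8: PC=0 idx=0 pred=T actual=N -> ctr[0]=2
Ev 9: PC=0 idx=0 pred=T actual=T -> ctr[0]=3
Ev 10: PC=0 idx=0 pred=T actual=T -> ctr[0]=3
Ev 11: PC=7 idx=1 pred=T actual=T -> ctr[1]=3
Ev 12: PC=5 idx=1 pred=T actual=T -> ctr[1]=3
Ev 13: PC=5 idx=1 pred=T actual=T -> ctr[1]=3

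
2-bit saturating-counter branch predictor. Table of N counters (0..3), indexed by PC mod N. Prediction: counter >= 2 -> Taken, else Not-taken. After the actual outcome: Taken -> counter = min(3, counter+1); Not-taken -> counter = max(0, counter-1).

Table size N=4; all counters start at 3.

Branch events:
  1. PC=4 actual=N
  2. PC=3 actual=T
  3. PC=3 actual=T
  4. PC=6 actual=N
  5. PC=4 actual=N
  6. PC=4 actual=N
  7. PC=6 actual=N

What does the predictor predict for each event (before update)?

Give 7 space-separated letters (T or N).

Answer: T T T T T N T

Derivation:
Ev 1: PC=4 idx=0 pred=T actual=N -> ctr[0]=2
Ev 2: PC=3 idx=3 pred=T actual=T -> ctr[3]=3
Ev 3: PC=3 idx=3 pred=T actual=T -> ctr[3]=3
Ev 4: PC=6 idx=2 pred=T actual=N -> ctr[2]=2
Ev 5: PC=4 idx=0 pred=T actual=N -> ctr[0]=1
Ev 6: PC=4 idx=0 pred=N actual=N -> ctr[0]=0
Ev 7: PC=6 idx=2 pred=T actual=N -> ctr[2]=1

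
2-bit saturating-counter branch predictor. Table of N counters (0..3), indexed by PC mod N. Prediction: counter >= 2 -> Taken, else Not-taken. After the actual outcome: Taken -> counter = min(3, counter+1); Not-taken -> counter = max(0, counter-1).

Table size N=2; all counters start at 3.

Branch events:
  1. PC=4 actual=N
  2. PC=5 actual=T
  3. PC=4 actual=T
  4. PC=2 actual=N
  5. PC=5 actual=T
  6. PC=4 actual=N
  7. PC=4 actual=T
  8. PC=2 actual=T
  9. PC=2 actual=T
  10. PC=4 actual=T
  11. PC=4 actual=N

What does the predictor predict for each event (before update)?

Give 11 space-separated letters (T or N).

Ev 1: PC=4 idx=0 pred=T actual=N -> ctr[0]=2
Ev 2: PC=5 idx=1 pred=T actual=T -> ctr[1]=3
Ev 3: PC=4 idx=0 pred=T actual=T -> ctr[0]=3
Ev 4: PC=2 idx=0 pred=T actual=N -> ctr[0]=2
Ev 5: PC=5 idx=1 pred=T actual=T -> ctr[1]=3
Ev 6: PC=4 idx=0 pred=T actual=N -> ctr[0]=1
Ev 7: PC=4 idx=0 pred=N actual=T -> ctr[0]=2
Ev 8: PC=2 idx=0 pred=T actual=T -> ctr[0]=3
Ev 9: PC=2 idx=0 pred=T actual=T -> ctr[0]=3
Ev 10: PC=4 idx=0 pred=T actual=T -> ctr[0]=3
Ev 11: PC=4 idx=0 pred=T actual=N -> ctr[0]=2

Answer: T T T T T T N T T T T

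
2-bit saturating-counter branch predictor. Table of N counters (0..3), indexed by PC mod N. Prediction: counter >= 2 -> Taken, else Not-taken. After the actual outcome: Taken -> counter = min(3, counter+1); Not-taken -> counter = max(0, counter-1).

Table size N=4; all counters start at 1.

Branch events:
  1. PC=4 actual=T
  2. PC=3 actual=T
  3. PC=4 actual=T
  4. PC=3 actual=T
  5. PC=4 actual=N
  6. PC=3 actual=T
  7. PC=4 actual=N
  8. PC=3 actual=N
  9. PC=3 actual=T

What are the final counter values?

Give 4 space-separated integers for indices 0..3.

Answer: 1 1 1 3

Derivation:
Ev 1: PC=4 idx=0 pred=N actual=T -> ctr[0]=2
Ev 2: PC=3 idx=3 pred=N actual=T -> ctr[3]=2
Ev 3: PC=4 idx=0 pred=T actual=T -> ctr[0]=3
Ev 4: PC=3 idx=3 pred=T actual=T -> ctr[3]=3
Ev 5: PC=4 idx=0 pred=T actual=N -> ctr[0]=2
Ev 6: PC=3 idx=3 pred=T actual=T -> ctr[3]=3
Ev 7: PC=4 idx=0 pred=T actual=N -> ctr[0]=1
Ev 8: PC=3 idx=3 pred=T actual=N -> ctr[3]=2
Ev 9: PC=3 idx=3 pred=T actual=T -> ctr[3]=3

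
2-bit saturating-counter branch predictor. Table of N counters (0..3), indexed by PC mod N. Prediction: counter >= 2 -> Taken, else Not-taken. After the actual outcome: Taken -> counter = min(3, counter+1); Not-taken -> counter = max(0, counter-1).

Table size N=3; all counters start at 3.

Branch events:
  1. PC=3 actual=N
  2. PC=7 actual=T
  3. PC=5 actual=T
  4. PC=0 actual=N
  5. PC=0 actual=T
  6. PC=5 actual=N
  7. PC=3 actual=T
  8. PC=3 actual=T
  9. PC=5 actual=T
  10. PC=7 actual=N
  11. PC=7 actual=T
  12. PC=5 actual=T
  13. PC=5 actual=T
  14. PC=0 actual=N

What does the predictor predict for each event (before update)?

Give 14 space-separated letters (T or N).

Answer: T T T T N T T T T T T T T T

Derivation:
Ev 1: PC=3 idx=0 pred=T actual=N -> ctr[0]=2
Ev 2: PC=7 idx=1 pred=T actual=T -> ctr[1]=3
Ev 3: PC=5 idx=2 pred=T actual=T -> ctr[2]=3
Ev 4: PC=0 idx=0 pred=T actual=N -> ctr[0]=1
Ev 5: PC=0 idx=0 pred=N actual=T -> ctr[0]=2
Ev 6: PC=5 idx=2 pred=T actual=N -> ctr[2]=2
Ev 7: PC=3 idx=0 pred=T actual=T -> ctr[0]=3
Ev 8: PC=3 idx=0 pred=T actual=T -> ctr[0]=3
Ev 9: PC=5 idx=2 pred=T actual=T -> ctr[2]=3
Ev 10: PC=7 idx=1 pred=T actual=N -> ctr[1]=2
Ev 11: PC=7 idx=1 pred=T actual=T -> ctr[1]=3
Ev 12: PC=5 idx=2 pred=T actual=T -> ctr[2]=3
Ev 13: PC=5 idx=2 pred=T actual=T -> ctr[2]=3
Ev 14: PC=0 idx=0 pred=T actual=N -> ctr[0]=2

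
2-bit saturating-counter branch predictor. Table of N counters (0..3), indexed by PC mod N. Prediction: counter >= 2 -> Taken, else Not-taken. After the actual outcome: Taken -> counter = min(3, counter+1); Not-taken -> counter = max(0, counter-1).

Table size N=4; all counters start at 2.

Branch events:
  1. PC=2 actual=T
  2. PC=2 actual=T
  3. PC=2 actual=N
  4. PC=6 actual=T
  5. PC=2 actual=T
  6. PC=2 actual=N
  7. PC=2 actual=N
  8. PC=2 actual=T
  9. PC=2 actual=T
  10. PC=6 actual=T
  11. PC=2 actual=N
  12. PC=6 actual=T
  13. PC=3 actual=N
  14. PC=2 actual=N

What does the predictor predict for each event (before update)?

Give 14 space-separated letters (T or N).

Ev 1: PC=2 idx=2 pred=T actual=T -> ctr[2]=3
Ev 2: PC=2 idx=2 pred=T actual=T -> ctr[2]=3
Ev 3: PC=2 idx=2 pred=T actual=N -> ctr[2]=2
Ev 4: PC=6 idx=2 pred=T actual=T -> ctr[2]=3
Ev 5: PC=2 idx=2 pred=T actual=T -> ctr[2]=3
Ev 6: PC=2 idx=2 pred=T actual=N -> ctr[2]=2
Ev 7: PC=2 idx=2 pred=T actual=N -> ctr[2]=1
Ev 8: PC=2 idx=2 pred=N actual=T -> ctr[2]=2
Ev 9: PC=2 idx=2 pred=T actual=T -> ctr[2]=3
Ev 10: PC=6 idx=2 pred=T actual=T -> ctr[2]=3
Ev 11: PC=2 idx=2 pred=T actual=N -> ctr[2]=2
Ev 12: PC=6 idx=2 pred=T actual=T -> ctr[2]=3
Ev 13: PC=3 idx=3 pred=T actual=N -> ctr[3]=1
Ev 14: PC=2 idx=2 pred=T actual=N -> ctr[2]=2

Answer: T T T T T T T N T T T T T T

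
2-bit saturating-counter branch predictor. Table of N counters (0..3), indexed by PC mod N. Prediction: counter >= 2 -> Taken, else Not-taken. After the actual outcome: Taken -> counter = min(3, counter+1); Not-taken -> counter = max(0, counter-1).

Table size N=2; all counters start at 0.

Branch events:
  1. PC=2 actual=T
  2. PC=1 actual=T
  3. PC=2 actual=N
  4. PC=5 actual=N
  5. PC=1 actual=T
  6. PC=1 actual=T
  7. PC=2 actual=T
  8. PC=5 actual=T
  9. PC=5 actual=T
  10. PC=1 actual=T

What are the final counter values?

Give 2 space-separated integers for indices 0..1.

Ev 1: PC=2 idx=0 pred=N actual=T -> ctr[0]=1
Ev 2: PC=1 idx=1 pred=N actual=T -> ctr[1]=1
Ev 3: PC=2 idx=0 pred=N actual=N -> ctr[0]=0
Ev 4: PC=5 idx=1 pred=N actual=N -> ctr[1]=0
Ev 5: PC=1 idx=1 pred=N actual=T -> ctr[1]=1
Ev 6: PC=1 idx=1 pred=N actual=T -> ctr[1]=2
Ev 7: PC=2 idx=0 pred=N actual=T -> ctr[0]=1
Ev 8: PC=5 idx=1 pred=T actual=T -> ctr[1]=3
Ev 9: PC=5 idx=1 pred=T actual=T -> ctr[1]=3
Ev 10: PC=1 idx=1 pred=T actual=T -> ctr[1]=3

Answer: 1 3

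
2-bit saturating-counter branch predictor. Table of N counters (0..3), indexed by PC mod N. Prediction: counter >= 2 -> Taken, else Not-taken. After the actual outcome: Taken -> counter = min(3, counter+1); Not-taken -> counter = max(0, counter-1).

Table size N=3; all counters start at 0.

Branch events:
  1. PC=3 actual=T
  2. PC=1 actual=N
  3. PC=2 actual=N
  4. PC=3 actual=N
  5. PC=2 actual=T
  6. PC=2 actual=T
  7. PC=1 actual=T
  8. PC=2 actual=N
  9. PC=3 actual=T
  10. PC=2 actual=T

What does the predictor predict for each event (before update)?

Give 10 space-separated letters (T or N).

Ev 1: PC=3 idx=0 pred=N actual=T -> ctr[0]=1
Ev 2: PC=1 idx=1 pred=N actual=N -> ctr[1]=0
Ev 3: PC=2 idx=2 pred=N actual=N -> ctr[2]=0
Ev 4: PC=3 idx=0 pred=N actual=N -> ctr[0]=0
Ev 5: PC=2 idx=2 pred=N actual=T -> ctr[2]=1
Ev 6: PC=2 idx=2 pred=N actual=T -> ctr[2]=2
Ev 7: PC=1 idx=1 pred=N actual=T -> ctr[1]=1
Ev 8: PC=2 idx=2 pred=T actual=N -> ctr[2]=1
Ev 9: PC=3 idx=0 pred=N actual=T -> ctr[0]=1
Ev 10: PC=2 idx=2 pred=N actual=T -> ctr[2]=2

Answer: N N N N N N N T N N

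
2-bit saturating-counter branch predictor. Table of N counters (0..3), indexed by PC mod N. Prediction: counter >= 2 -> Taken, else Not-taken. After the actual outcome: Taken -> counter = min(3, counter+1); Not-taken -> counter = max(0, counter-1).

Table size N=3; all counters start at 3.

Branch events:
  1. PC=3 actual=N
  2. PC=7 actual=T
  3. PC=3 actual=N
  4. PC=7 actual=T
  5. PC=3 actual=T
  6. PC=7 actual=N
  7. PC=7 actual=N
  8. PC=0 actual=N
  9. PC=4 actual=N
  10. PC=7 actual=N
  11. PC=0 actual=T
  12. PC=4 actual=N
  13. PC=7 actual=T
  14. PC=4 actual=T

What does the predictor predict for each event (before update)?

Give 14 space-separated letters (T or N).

Ev 1: PC=3 idx=0 pred=T actual=N -> ctr[0]=2
Ev 2: PC=7 idx=1 pred=T actual=T -> ctr[1]=3
Ev 3: PC=3 idx=0 pred=T actual=N -> ctr[0]=1
Ev 4: PC=7 idx=1 pred=T actual=T -> ctr[1]=3
Ev 5: PC=3 idx=0 pred=N actual=T -> ctr[0]=2
Ev 6: PC=7 idx=1 pred=T actual=N -> ctr[1]=2
Ev 7: PC=7 idx=1 pred=T actual=N -> ctr[1]=1
Ev 8: PC=0 idx=0 pred=T actual=N -> ctr[0]=1
Ev 9: PC=4 idx=1 pred=N actual=N -> ctr[1]=0
Ev 10: PC=7 idx=1 pred=N actual=N -> ctr[1]=0
Ev 11: PC=0 idx=0 pred=N actual=T -> ctr[0]=2
Ev 12: PC=4 idx=1 pred=N actual=N -> ctr[1]=0
Ev 13: PC=7 idx=1 pred=N actual=T -> ctr[1]=1
Ev 14: PC=4 idx=1 pred=N actual=T -> ctr[1]=2

Answer: T T T T N T T T N N N N N N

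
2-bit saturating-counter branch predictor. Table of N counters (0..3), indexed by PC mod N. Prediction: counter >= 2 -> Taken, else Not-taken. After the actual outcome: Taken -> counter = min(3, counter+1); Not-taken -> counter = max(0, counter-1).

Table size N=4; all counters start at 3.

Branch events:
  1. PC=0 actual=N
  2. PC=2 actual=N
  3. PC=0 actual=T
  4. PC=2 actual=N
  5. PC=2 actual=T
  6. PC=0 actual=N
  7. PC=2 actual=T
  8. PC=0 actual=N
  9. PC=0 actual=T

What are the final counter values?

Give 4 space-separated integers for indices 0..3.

Answer: 2 3 3 3

Derivation:
Ev 1: PC=0 idx=0 pred=T actual=N -> ctr[0]=2
Ev 2: PC=2 idx=2 pred=T actual=N -> ctr[2]=2
Ev 3: PC=0 idx=0 pred=T actual=T -> ctr[0]=3
Ev 4: PC=2 idx=2 pred=T actual=N -> ctr[2]=1
Ev 5: PC=2 idx=2 pred=N actual=T -> ctr[2]=2
Ev 6: PC=0 idx=0 pred=T actual=N -> ctr[0]=2
Ev 7: PC=2 idx=2 pred=T actual=T -> ctr[2]=3
Ev 8: PC=0 idx=0 pred=T actual=N -> ctr[0]=1
Ev 9: PC=0 idx=0 pred=N actual=T -> ctr[0]=2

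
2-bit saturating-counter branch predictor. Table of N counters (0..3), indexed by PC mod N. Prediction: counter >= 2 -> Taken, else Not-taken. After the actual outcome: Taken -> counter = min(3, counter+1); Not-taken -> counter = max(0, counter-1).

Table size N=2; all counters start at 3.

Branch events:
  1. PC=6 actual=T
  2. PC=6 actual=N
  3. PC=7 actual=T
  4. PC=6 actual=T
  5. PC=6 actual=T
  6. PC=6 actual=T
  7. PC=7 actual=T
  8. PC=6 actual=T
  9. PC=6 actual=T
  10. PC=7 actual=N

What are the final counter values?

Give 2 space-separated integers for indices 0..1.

Answer: 3 2

Derivation:
Ev 1: PC=6 idx=0 pred=T actual=T -> ctr[0]=3
Ev 2: PC=6 idx=0 pred=T actual=N -> ctr[0]=2
Ev 3: PC=7 idx=1 pred=T actual=T -> ctr[1]=3
Ev 4: PC=6 idx=0 pred=T actual=T -> ctr[0]=3
Ev 5: PC=6 idx=0 pred=T actual=T -> ctr[0]=3
Ev 6: PC=6 idx=0 pred=T actual=T -> ctr[0]=3
Ev 7: PC=7 idx=1 pred=T actual=T -> ctr[1]=3
Ev 8: PC=6 idx=0 pred=T actual=T -> ctr[0]=3
Ev 9: PC=6 idx=0 pred=T actual=T -> ctr[0]=3
Ev 10: PC=7 idx=1 pred=T actual=N -> ctr[1]=2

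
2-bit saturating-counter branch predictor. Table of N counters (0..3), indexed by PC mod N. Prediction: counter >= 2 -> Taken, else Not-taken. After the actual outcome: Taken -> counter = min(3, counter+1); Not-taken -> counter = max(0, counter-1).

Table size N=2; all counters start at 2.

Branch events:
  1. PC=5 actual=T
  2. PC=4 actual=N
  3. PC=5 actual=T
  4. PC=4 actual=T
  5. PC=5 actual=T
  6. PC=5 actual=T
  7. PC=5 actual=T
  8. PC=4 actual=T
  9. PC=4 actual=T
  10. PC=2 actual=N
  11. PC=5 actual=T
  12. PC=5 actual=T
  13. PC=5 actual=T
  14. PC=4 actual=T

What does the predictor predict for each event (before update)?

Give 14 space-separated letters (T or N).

Ev 1: PC=5 idx=1 pred=T actual=T -> ctr[1]=3
Ev 2: PC=4 idx=0 pred=T actual=N -> ctr[0]=1
Ev 3: PC=5 idx=1 pred=T actual=T -> ctr[1]=3
Ev 4: PC=4 idx=0 pred=N actual=T -> ctr[0]=2
Ev 5: PC=5 idx=1 pred=T actual=T -> ctr[1]=3
Ev 6: PC=5 idx=1 pred=T actual=T -> ctr[1]=3
Ev 7: PC=5 idx=1 pred=T actual=T -> ctr[1]=3
Ev 8: PC=4 idx=0 pred=T actual=T -> ctr[0]=3
Ev 9: PC=4 idx=0 pred=T actual=T -> ctr[0]=3
Ev 10: PC=2 idx=0 pred=T actual=N -> ctr[0]=2
Ev 11: PC=5 idx=1 pred=T actual=T -> ctr[1]=3
Ev 12: PC=5 idx=1 pred=T actual=T -> ctr[1]=3
Ev 13: PC=5 idx=1 pred=T actual=T -> ctr[1]=3
Ev 14: PC=4 idx=0 pred=T actual=T -> ctr[0]=3

Answer: T T T N T T T T T T T T T T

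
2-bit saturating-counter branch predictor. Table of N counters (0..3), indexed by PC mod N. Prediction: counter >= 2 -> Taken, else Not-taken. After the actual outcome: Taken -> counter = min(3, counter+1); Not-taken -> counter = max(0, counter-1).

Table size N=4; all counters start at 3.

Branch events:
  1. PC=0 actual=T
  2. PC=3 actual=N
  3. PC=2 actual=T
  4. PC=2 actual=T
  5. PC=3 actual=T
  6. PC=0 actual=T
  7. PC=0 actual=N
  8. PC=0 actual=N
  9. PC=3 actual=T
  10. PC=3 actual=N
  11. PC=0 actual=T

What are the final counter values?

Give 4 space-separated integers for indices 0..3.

Ev 1: PC=0 idx=0 pred=T actual=T -> ctr[0]=3
Ev 2: PC=3 idx=3 pred=T actual=N -> ctr[3]=2
Ev 3: PC=2 idx=2 pred=T actual=T -> ctr[2]=3
Ev 4: PC=2 idx=2 pred=T actual=T -> ctr[2]=3
Ev 5: PC=3 idx=3 pred=T actual=T -> ctr[3]=3
Ev 6: PC=0 idx=0 pred=T actual=T -> ctr[0]=3
Ev 7: PC=0 idx=0 pred=T actual=N -> ctr[0]=2
Ev 8: PC=0 idx=0 pred=T actual=N -> ctr[0]=1
Ev 9: PC=3 idx=3 pred=T actual=T -> ctr[3]=3
Ev 10: PC=3 idx=3 pred=T actual=N -> ctr[3]=2
Ev 11: PC=0 idx=0 pred=N actual=T -> ctr[0]=2

Answer: 2 3 3 2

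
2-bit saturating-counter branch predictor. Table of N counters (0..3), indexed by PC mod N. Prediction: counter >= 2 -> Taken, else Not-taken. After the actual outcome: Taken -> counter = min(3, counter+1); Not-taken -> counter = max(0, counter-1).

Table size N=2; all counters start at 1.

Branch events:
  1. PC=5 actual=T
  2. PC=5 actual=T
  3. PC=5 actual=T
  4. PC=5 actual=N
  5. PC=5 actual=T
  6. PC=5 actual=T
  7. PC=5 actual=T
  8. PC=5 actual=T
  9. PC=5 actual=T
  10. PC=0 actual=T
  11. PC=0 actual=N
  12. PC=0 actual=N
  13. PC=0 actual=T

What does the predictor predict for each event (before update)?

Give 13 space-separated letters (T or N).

Ev 1: PC=5 idx=1 pred=N actual=T -> ctr[1]=2
Ev 2: PC=5 idx=1 pred=T actual=T -> ctr[1]=3
Ev 3: PC=5 idx=1 pred=T actual=T -> ctr[1]=3
Ev 4: PC=5 idx=1 pred=T actual=N -> ctr[1]=2
Ev 5: PC=5 idx=1 pred=T actual=T -> ctr[1]=3
Ev 6: PC=5 idx=1 pred=T actual=T -> ctr[1]=3
Ev 7: PC=5 idx=1 pred=T actual=T -> ctr[1]=3
Ev 8: PC=5 idx=1 pred=T actual=T -> ctr[1]=3
Ev 9: PC=5 idx=1 pred=T actual=T -> ctr[1]=3
Ev 10: PC=0 idx=0 pred=N actual=T -> ctr[0]=2
Ev 11: PC=0 idx=0 pred=T actual=N -> ctr[0]=1
Ev 12: PC=0 idx=0 pred=N actual=N -> ctr[0]=0
Ev 13: PC=0 idx=0 pred=N actual=T -> ctr[0]=1

Answer: N T T T T T T T T N T N N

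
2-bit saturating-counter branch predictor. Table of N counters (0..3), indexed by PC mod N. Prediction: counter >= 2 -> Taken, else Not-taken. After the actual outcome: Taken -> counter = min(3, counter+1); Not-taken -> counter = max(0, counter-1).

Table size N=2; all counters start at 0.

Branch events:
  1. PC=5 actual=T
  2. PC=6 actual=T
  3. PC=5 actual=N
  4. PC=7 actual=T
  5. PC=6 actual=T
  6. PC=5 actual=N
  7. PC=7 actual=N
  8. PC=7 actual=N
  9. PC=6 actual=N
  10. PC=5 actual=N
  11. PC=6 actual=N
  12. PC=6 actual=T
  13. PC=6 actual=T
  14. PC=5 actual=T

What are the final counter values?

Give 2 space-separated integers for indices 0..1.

Ev 1: PC=5 idx=1 pred=N actual=T -> ctr[1]=1
Ev 2: PC=6 idx=0 pred=N actual=T -> ctr[0]=1
Ev 3: PC=5 idx=1 pred=N actual=N -> ctr[1]=0
Ev 4: PC=7 idx=1 pred=N actual=T -> ctr[1]=1
Ev 5: PC=6 idx=0 pred=N actual=T -> ctr[0]=2
Ev 6: PC=5 idx=1 pred=N actual=N -> ctr[1]=0
Ev 7: PC=7 idx=1 pred=N actual=N -> ctr[1]=0
Ev 8: PC=7 idx=1 pred=N actual=N -> ctr[1]=0
Ev 9: PC=6 idx=0 pred=T actual=N -> ctr[0]=1
Ev 10: PC=5 idx=1 pred=N actual=N -> ctr[1]=0
Ev 11: PC=6 idx=0 pred=N actual=N -> ctr[0]=0
Ev 12: PC=6 idx=0 pred=N actual=T -> ctr[0]=1
Ev 13: PC=6 idx=0 pred=N actual=T -> ctr[0]=2
Ev 14: PC=5 idx=1 pred=N actual=T -> ctr[1]=1

Answer: 2 1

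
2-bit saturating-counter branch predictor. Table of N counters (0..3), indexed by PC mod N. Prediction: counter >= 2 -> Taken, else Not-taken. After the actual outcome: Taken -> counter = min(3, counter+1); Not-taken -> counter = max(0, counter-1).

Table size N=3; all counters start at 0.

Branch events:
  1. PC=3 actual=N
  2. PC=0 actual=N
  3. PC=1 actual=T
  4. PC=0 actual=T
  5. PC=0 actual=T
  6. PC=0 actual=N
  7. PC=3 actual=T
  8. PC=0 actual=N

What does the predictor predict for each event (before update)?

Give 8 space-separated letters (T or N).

Ev 1: PC=3 idx=0 pred=N actual=N -> ctr[0]=0
Ev 2: PC=0 idx=0 pred=N actual=N -> ctr[0]=0
Ev 3: PC=1 idx=1 pred=N actual=T -> ctr[1]=1
Ev 4: PC=0 idx=0 pred=N actual=T -> ctr[0]=1
Ev 5: PC=0 idx=0 pred=N actual=T -> ctr[0]=2
Ev 6: PC=0 idx=0 pred=T actual=N -> ctr[0]=1
Ev 7: PC=3 idx=0 pred=N actual=T -> ctr[0]=2
Ev 8: PC=0 idx=0 pred=T actual=N -> ctr[0]=1

Answer: N N N N N T N T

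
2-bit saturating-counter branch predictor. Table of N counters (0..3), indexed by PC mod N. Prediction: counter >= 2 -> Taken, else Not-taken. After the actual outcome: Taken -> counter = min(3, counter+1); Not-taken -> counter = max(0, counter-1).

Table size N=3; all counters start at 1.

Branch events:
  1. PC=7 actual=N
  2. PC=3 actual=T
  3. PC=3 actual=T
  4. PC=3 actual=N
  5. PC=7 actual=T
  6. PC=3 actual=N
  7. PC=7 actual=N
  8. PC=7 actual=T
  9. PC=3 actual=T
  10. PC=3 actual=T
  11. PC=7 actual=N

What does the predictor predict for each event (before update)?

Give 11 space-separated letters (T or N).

Ev 1: PC=7 idx=1 pred=N actual=N -> ctr[1]=0
Ev 2: PC=3 idx=0 pred=N actual=T -> ctr[0]=2
Ev 3: PC=3 idx=0 pred=T actual=T -> ctr[0]=3
Ev 4: PC=3 idx=0 pred=T actual=N -> ctr[0]=2
Ev 5: PC=7 idx=1 pred=N actual=T -> ctr[1]=1
Ev 6: PC=3 idx=0 pred=T actual=N -> ctr[0]=1
Ev 7: PC=7 idx=1 pred=N actual=N -> ctr[1]=0
Ev 8: PC=7 idx=1 pred=N actual=T -> ctr[1]=1
Ev 9: PC=3 idx=0 pred=N actual=T -> ctr[0]=2
Ev 10: PC=3 idx=0 pred=T actual=T -> ctr[0]=3
Ev 11: PC=7 idx=1 pred=N actual=N -> ctr[1]=0

Answer: N N T T N T N N N T N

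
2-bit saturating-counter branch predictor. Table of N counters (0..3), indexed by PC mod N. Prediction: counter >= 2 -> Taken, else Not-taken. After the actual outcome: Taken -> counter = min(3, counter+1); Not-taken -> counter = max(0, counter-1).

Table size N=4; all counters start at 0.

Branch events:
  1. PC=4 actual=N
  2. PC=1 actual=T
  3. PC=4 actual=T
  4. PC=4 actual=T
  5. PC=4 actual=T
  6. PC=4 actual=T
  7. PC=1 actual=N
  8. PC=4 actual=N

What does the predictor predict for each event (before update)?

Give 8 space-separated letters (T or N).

Answer: N N N N T T N T

Derivation:
Ev 1: PC=4 idx=0 pred=N actual=N -> ctr[0]=0
Ev 2: PC=1 idx=1 pred=N actual=T -> ctr[1]=1
Ev 3: PC=4 idx=0 pred=N actual=T -> ctr[0]=1
Ev 4: PC=4 idx=0 pred=N actual=T -> ctr[0]=2
Ev 5: PC=4 idx=0 pred=T actual=T -> ctr[0]=3
Ev 6: PC=4 idx=0 pred=T actual=T -> ctr[0]=3
Ev 7: PC=1 idx=1 pred=N actual=N -> ctr[1]=0
Ev 8: PC=4 idx=0 pred=T actual=N -> ctr[0]=2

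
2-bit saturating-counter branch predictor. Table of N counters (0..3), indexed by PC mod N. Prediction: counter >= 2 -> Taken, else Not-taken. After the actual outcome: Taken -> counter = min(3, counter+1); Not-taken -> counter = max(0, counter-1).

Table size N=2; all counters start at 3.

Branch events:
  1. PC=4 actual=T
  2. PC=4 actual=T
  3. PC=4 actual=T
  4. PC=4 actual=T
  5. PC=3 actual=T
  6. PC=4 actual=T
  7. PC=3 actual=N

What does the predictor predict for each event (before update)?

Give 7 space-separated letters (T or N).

Answer: T T T T T T T

Derivation:
Ev 1: PC=4 idx=0 pred=T actual=T -> ctr[0]=3
Ev 2: PC=4 idx=0 pred=T actual=T -> ctr[0]=3
Ev 3: PC=4 idx=0 pred=T actual=T -> ctr[0]=3
Ev 4: PC=4 idx=0 pred=T actual=T -> ctr[0]=3
Ev 5: PC=3 idx=1 pred=T actual=T -> ctr[1]=3
Ev 6: PC=4 idx=0 pred=T actual=T -> ctr[0]=3
Ev 7: PC=3 idx=1 pred=T actual=N -> ctr[1]=2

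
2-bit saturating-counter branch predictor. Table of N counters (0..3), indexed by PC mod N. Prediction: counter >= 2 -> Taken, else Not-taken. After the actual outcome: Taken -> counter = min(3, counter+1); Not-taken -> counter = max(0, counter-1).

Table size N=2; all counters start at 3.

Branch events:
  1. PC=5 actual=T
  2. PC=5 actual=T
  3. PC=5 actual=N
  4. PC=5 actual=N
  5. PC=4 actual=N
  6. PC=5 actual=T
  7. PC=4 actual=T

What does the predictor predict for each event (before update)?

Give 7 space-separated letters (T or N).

Ev 1: PC=5 idx=1 pred=T actual=T -> ctr[1]=3
Ev 2: PC=5 idx=1 pred=T actual=T -> ctr[1]=3
Ev 3: PC=5 idx=1 pred=T actual=N -> ctr[1]=2
Ev 4: PC=5 idx=1 pred=T actual=N -> ctr[1]=1
Ev 5: PC=4 idx=0 pred=T actual=N -> ctr[0]=2
Ev 6: PC=5 idx=1 pred=N actual=T -> ctr[1]=2
Ev 7: PC=4 idx=0 pred=T actual=T -> ctr[0]=3

Answer: T T T T T N T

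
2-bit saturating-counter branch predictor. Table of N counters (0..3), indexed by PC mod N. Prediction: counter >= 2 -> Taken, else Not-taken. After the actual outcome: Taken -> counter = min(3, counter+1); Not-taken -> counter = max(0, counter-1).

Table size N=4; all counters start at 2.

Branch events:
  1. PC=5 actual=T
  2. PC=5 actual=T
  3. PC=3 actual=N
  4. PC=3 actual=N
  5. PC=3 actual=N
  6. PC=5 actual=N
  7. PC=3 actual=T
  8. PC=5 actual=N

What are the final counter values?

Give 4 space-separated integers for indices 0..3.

Answer: 2 1 2 1

Derivation:
Ev 1: PC=5 idx=1 pred=T actual=T -> ctr[1]=3
Ev 2: PC=5 idx=1 pred=T actual=T -> ctr[1]=3
Ev 3: PC=3 idx=3 pred=T actual=N -> ctr[3]=1
Ev 4: PC=3 idx=3 pred=N actual=N -> ctr[3]=0
Ev 5: PC=3 idx=3 pred=N actual=N -> ctr[3]=0
Ev 6: PC=5 idx=1 pred=T actual=N -> ctr[1]=2
Ev 7: PC=3 idx=3 pred=N actual=T -> ctr[3]=1
Ev 8: PC=5 idx=1 pred=T actual=N -> ctr[1]=1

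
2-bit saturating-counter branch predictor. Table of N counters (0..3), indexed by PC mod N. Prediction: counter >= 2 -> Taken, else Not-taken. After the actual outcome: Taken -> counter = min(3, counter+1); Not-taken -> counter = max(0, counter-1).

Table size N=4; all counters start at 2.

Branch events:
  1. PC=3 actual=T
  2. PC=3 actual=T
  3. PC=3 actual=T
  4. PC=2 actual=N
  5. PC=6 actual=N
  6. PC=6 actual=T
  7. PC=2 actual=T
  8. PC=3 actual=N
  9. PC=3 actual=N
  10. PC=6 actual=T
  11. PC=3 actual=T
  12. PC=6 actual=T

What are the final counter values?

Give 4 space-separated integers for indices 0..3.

Answer: 2 2 3 2

Derivation:
Ev 1: PC=3 idx=3 pred=T actual=T -> ctr[3]=3
Ev 2: PC=3 idx=3 pred=T actual=T -> ctr[3]=3
Ev 3: PC=3 idx=3 pred=T actual=T -> ctr[3]=3
Ev 4: PC=2 idx=2 pred=T actual=N -> ctr[2]=1
Ev 5: PC=6 idx=2 pred=N actual=N -> ctr[2]=0
Ev 6: PC=6 idx=2 pred=N actual=T -> ctr[2]=1
Ev 7: PC=2 idx=2 pred=N actual=T -> ctr[2]=2
Ev 8: PC=3 idx=3 pred=T actual=N -> ctr[3]=2
Ev 9: PC=3 idx=3 pred=T actual=N -> ctr[3]=1
Ev 10: PC=6 idx=2 pred=T actual=T -> ctr[2]=3
Ev 11: PC=3 idx=3 pred=N actual=T -> ctr[3]=2
Ev 12: PC=6 idx=2 pred=T actual=T -> ctr[2]=3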